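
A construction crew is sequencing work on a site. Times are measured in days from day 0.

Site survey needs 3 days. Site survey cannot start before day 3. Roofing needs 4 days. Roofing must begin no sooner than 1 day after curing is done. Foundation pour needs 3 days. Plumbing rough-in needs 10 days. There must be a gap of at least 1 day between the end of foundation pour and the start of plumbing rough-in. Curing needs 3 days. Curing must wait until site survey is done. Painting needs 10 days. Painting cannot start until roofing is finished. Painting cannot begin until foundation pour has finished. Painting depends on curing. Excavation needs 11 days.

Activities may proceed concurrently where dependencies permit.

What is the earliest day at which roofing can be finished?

Site survey cannot begin until its own release at day 3. It runs from day 3 to 3 + 3 = day 6.
After site survey (finishes day 6), curing can start at day 6 and finishes at day 9.
Roofing cannot begin until curing (finishes day 9, plus 1-day gap → day 10). It runs from day 10 to 10 + 4 = day 14.

14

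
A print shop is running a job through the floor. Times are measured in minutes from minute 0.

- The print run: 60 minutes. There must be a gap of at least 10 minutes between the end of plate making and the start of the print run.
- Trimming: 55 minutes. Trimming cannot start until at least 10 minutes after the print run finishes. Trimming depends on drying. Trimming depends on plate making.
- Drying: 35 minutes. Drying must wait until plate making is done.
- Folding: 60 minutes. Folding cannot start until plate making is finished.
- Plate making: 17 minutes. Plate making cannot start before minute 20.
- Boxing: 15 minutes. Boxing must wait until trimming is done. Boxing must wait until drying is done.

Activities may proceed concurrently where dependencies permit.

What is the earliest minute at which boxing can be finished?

After its own release at minute 20, plate making can start at minute 20 and finishes at minute 37.
Drying cannot begin until plate making (finishes minute 37). It runs from minute 37 to 37 + 35 = minute 72.
After plate making (finishes minute 37, plus 10-minute gap → minute 47), the print run can start at minute 47 and finishes at minute 107.
Trimming has to wait for the print run (finishes minute 107, plus 10-minute gap → minute 117); drying (finishes minute 72); plate making (finishes minute 37). The latest of these is minute 117, so trimming runs minute 117 to 117 + 55 = minute 172.
Boxing needs all of trimming (finishes minute 172); drying (finishes minute 72). That puts its earliest start at minute 172; it finishes at 172 + 15 = minute 187.

187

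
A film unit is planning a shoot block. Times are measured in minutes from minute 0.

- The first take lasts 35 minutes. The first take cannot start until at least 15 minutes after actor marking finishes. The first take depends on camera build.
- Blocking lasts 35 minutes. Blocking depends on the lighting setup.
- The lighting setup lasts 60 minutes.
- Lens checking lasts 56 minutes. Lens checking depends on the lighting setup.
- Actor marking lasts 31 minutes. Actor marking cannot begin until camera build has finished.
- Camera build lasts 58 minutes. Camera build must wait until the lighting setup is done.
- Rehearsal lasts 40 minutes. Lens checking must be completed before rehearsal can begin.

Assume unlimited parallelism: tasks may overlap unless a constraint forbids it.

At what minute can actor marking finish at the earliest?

Nothing blocks the lighting setup, so it runs from minute 0 to minute 60.
Camera build cannot begin until the lighting setup (finishes minute 60). It runs from minute 60 to 60 + 58 = minute 118.
Actor marking cannot begin until camera build (finishes minute 118). It runs from minute 118 to 118 + 31 = minute 149.

149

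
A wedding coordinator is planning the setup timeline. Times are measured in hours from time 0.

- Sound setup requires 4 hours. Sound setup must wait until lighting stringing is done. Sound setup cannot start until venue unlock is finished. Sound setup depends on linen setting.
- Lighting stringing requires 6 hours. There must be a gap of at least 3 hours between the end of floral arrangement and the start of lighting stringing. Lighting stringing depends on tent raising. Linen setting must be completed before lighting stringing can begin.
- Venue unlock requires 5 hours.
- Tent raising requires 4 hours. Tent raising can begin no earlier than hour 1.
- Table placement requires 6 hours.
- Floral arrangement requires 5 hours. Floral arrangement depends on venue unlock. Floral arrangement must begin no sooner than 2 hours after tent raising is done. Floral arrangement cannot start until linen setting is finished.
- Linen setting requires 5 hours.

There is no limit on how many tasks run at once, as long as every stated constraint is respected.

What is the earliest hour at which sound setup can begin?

21

Linen setting has no prerequisites, so it starts at hour 0 and finishes at hour 5.
Tent raising cannot begin until its own release at hour 1. It runs from hour 1 to 1 + 4 = hour 5.
Venue unlock can start immediately at hour 0; it finishes at hour 5.
Floral arrangement cannot start until venue unlock (finishes hour 5); tent raising (finishes hour 5, plus 2-hour gap → hour 7); linen setting (finishes hour 5). The controlling bound is hour 7, so floral arrangement finishes at 7 + 5 = hour 12.
Lighting stringing has to wait for floral arrangement (finishes hour 12, plus 3-hour gap → hour 15); tent raising (finishes hour 5); linen setting (finishes hour 5). The latest of these is hour 15, so lighting stringing runs hour 15 to 15 + 6 = hour 21.
Sound setup waits on lighting stringing (finishes hour 21); venue unlock (finishes hour 5); linen setting (finishes hour 5). The latest of these is hour 21, which is the earliest sound setup can start.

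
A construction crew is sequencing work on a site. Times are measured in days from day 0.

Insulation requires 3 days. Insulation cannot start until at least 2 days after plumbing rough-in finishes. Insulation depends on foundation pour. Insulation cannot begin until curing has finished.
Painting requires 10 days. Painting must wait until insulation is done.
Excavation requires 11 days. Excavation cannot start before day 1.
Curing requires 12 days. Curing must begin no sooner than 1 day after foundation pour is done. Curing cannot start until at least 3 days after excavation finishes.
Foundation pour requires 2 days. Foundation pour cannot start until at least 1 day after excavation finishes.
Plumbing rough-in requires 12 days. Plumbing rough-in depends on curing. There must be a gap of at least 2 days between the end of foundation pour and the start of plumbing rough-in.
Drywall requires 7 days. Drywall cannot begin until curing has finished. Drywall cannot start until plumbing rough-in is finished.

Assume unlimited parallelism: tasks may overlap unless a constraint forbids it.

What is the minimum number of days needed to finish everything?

55

Excavation waits on its own release at day 1, so it starts at day 1 and finishes at 1 + 11 = day 12.
After excavation (finishes day 12, plus 1-day gap → day 13), foundation pour can start at day 13 and finishes at day 15.
Curing cannot start until foundation pour (finishes day 15, plus 1-day gap → day 16); excavation (finishes day 12, plus 3-day gap → day 15). The controlling bound is day 16, so curing finishes at 16 + 12 = day 28.
For plumbing rough-in: curing (finishes day 28); foundation pour (finishes day 15, plus 2-day gap → day 17). Taking the maximum gives a start of day 28, and it finishes at 28 + 12 = day 40.
Drywall has to wait for curing (finishes day 28); plumbing rough-in (finishes day 40). The latest of these is day 40, so drywall runs day 40 to 40 + 7 = day 47.
Insulation cannot start until plumbing rough-in (finishes day 40, plus 2-day gap → day 42); foundation pour (finishes day 15); curing (finishes day 28). The controlling bound is day 42, so insulation finishes at 42 + 3 = day 45.
After insulation (finishes day 45), painting can start at day 45 and finishes at day 55.
All tasks are finished once the last one completes. Finish times: Excavation at 12, Foundation pour at 15, Curing at 28, Plumbing rough-in at 40, Insulation at 45, Drywall at 47, Painting at 55. The latest is day 55.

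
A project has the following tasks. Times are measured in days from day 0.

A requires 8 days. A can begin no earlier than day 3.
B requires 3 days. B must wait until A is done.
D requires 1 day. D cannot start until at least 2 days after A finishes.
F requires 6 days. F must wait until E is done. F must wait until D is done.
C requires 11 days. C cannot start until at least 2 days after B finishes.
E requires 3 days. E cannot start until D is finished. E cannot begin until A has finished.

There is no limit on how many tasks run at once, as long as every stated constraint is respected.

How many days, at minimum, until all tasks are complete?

27

After its own release at day 3, A can start at day 3 and finishes at day 11.
D waits on A (finishes day 11, plus 2-day gap → day 13), so it starts at day 13 and finishes at 13 + 1 = day 14.
E has to wait for D (finishes day 14); A (finishes day 11). The latest of these is day 14, so E runs day 14 to 14 + 3 = day 17.
For F: E (finishes day 17); D (finishes day 14). Taking the maximum gives a start of day 17, and it finishes at 17 + 6 = day 23.
B waits on A (finishes day 11), so it starts at day 11 and finishes at 11 + 3 = day 14.
C cannot begin until B (finishes day 14, plus 2-day gap → day 16). It runs from day 16 to 16 + 11 = day 27.
All tasks are finished once the last one completes. Finish times: A at 11, B at 14, C at 27, D at 14, E at 17, F at 23. The latest is day 27.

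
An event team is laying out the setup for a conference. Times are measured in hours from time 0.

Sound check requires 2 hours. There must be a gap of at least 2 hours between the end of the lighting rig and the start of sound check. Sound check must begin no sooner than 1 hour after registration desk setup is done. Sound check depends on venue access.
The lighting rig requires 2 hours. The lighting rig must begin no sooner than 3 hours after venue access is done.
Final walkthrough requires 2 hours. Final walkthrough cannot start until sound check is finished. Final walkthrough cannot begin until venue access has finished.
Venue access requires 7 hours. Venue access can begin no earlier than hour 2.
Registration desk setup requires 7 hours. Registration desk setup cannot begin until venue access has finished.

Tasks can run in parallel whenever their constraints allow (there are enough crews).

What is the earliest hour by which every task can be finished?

21

Venue access waits on its own release at hour 2, so it starts at hour 2 and finishes at 2 + 7 = hour 9.
After venue access (finishes hour 9), registration desk setup can start at hour 9 and finishes at hour 16.
The lighting rig waits on venue access (finishes hour 9, plus 3-hour gap → hour 12), so it starts at hour 12 and finishes at 12 + 2 = hour 14.
For sound check: the lighting rig (finishes hour 14, plus 2-hour gap → hour 16); registration desk setup (finishes hour 16, plus 1-hour gap → hour 17); venue access (finishes hour 9). Taking the maximum gives a start of hour 17, and it finishes at 17 + 2 = hour 19.
Final walkthrough has to wait for sound check (finishes hour 19); venue access (finishes hour 9). The latest of these is hour 19, so final walkthrough runs hour 19 to 19 + 2 = hour 21.
All tasks are finished once the last one completes. Finish times: Venue access at 9, The lighting rig at 14, Registration desk setup at 16, Sound check at 19, Final walkthrough at 21. The latest is hour 21.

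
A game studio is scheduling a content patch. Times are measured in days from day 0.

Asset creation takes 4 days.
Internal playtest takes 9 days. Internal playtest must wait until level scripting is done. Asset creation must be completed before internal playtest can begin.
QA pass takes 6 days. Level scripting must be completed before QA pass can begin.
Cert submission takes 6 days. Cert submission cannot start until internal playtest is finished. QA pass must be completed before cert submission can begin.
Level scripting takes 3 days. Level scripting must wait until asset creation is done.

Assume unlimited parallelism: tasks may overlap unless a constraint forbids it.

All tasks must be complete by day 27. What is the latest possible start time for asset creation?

Cert submission must finish by day 27; it takes 6 days, so it must start by 27 − 6 = day 21.
Internal playtest feeds into cert submission (must start by day 21); so internal playtest must finish by day 21 and therefore start by day 12.
Since cert submission (must start by day 21) depends on it, QA pass must finish by day 21. Backing off its 6-day duration gives a latest start of day 15.
Level scripting must finish in time for internal playtest (must start by day 12); QA pass (must start by day 15). The tightest is day 12, so level scripting must start by 12 − 3 = day 9.
Asset creation has several dependents: level scripting (must start by day 9); internal playtest (must start by day 12). The earliest of those limits is day 9, so asset creation must start by 9 − 4 = day 5.

5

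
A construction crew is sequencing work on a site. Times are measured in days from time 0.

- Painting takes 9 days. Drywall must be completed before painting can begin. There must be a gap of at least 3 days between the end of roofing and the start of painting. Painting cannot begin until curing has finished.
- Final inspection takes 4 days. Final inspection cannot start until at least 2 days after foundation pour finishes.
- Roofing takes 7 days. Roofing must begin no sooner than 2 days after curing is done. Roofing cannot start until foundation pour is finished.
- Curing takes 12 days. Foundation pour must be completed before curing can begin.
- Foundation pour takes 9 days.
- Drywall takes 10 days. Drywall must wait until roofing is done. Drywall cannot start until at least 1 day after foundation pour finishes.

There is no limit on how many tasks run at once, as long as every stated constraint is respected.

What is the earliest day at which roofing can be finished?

30

Foundation pour has no prerequisites, so it starts at day 0 and finishes at day 9.
Curing waits on foundation pour (finishes day 9), so it starts at day 9 and finishes at 9 + 12 = day 21.
For roofing: curing (finishes day 21, plus 2-day gap → day 23); foundation pour (finishes day 9). Taking the maximum gives a start of day 23, and it finishes at 23 + 7 = day 30.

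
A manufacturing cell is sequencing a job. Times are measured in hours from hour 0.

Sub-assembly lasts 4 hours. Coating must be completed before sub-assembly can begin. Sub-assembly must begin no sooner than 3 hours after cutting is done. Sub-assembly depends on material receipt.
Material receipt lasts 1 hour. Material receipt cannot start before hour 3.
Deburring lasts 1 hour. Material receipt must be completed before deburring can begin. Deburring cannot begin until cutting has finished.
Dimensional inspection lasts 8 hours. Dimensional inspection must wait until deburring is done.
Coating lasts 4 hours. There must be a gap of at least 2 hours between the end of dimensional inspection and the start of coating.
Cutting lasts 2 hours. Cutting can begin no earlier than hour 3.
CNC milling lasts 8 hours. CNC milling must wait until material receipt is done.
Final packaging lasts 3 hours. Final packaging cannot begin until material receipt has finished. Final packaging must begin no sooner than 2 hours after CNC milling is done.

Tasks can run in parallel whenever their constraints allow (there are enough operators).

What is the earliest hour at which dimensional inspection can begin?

Cutting waits on its own release at hour 3, so it starts at hour 3 and finishes at 3 + 2 = hour 5.
Material receipt cannot begin until its own release at hour 3. It runs from hour 3 to 3 + 1 = hour 4.
For deburring: material receipt (finishes hour 4); cutting (finishes hour 5). Taking the maximum gives a start of hour 5, and it finishes at 5 + 1 = hour 6.
Dimensional inspection waits on deburring (finishes hour 6), so the earliest it can start is hour 6.

6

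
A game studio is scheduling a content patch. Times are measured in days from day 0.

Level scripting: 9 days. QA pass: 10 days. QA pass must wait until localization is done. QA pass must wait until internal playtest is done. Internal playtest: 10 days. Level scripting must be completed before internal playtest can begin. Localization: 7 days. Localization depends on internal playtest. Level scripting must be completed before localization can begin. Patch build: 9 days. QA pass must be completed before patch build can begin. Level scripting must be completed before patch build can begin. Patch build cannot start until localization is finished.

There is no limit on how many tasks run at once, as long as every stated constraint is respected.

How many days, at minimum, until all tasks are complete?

45

Level scripting can start immediately at day 0; it finishes at day 9.
Internal playtest cannot begin until level scripting (finishes day 9). It runs from day 9 to 9 + 10 = day 19.
Localization needs all of internal playtest (finishes day 19); level scripting (finishes day 9). That puts its earliest start at day 19; it finishes at 19 + 7 = day 26.
For QA pass: localization (finishes day 26); internal playtest (finishes day 19). Taking the maximum gives a start of day 26, and it finishes at 26 + 10 = day 36.
Patch build cannot start until QA pass (finishes day 36); level scripting (finishes day 9); localization (finishes day 26). The controlling bound is day 36, so patch build finishes at 36 + 9 = day 45.
All tasks are finished once the last one completes. Finish times: Level scripting at 9, Internal playtest at 19, Localization at 26, QA pass at 36, Patch build at 45. The latest is day 45.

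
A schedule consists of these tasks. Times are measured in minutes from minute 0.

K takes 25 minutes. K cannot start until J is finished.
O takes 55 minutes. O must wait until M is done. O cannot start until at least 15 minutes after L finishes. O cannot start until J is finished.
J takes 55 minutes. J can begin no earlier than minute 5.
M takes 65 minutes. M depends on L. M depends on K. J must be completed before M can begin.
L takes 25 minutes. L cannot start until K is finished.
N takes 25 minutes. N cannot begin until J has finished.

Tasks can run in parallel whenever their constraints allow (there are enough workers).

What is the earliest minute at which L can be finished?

110

After its own release at minute 5, J can start at minute 5 and finishes at minute 60.
K waits on J (finishes minute 60), so it starts at minute 60 and finishes at 60 + 25 = minute 85.
L waits on K (finishes minute 85), so it starts at minute 85 and finishes at 85 + 25 = minute 110.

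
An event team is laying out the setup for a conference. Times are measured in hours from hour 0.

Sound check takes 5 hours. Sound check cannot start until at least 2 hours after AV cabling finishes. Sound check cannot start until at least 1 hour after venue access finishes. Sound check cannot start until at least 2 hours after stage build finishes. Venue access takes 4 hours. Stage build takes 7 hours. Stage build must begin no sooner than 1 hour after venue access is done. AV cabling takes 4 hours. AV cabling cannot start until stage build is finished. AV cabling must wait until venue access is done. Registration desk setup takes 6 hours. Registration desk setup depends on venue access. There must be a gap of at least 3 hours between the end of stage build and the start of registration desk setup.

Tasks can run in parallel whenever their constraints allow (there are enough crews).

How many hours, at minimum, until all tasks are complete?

23

Nothing blocks venue access, so it runs from hour 0 to hour 4.
After venue access (finishes hour 4, plus 1-hour gap → hour 5), stage build can start at hour 5 and finishes at hour 12.
For registration desk setup: venue access (finishes hour 4); stage build (finishes hour 12, plus 3-hour gap → hour 15). Taking the maximum gives a start of hour 15, and it finishes at 15 + 6 = hour 21.
For AV cabling: stage build (finishes hour 12); venue access (finishes hour 4). Taking the maximum gives a start of hour 12, and it finishes at 12 + 4 = hour 16.
Sound check has to wait for AV cabling (finishes hour 16, plus 2-hour gap → hour 18); venue access (finishes hour 4, plus 1-hour gap → hour 5); stage build (finishes hour 12, plus 2-hour gap → hour 14). The latest of these is hour 18, so sound check runs hour 18 to 18 + 5 = hour 23.
All tasks are finished once the last one completes. Finish times: Venue access at 4, Stage build at 12, AV cabling at 16, Registration desk setup at 21, Sound check at 23. The latest is hour 23.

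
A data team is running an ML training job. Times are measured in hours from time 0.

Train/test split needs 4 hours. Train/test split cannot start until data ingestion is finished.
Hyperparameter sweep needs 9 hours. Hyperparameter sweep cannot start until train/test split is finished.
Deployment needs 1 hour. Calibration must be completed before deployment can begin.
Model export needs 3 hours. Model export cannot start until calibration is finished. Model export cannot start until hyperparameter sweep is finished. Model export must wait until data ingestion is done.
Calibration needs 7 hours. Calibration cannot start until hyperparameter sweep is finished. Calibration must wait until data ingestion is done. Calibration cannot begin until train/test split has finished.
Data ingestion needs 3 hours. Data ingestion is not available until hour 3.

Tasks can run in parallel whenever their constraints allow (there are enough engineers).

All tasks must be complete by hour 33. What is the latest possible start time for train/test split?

10

To finish by hour 33, model export (duration 3) must start no later than hour 30.
Nothing follows deployment; the deadline of hour 33 is its only limit. It must start by 33 − 1 = hour 32.
Calibration feeds model export (must start by hour 30); deployment (must start by hour 32). Taking the minimum, calibration must finish by hour 30 and start by 30 − 7 = hour 23.
For hyperparameter sweep: calibration (must start by hour 23); model export (must start by hour 30). The most restrictive is hour 23; with a 9-hour duration, hyperparameter sweep must start by hour 14.
Train/test split has several dependents: hyperparameter sweep (must start by hour 14); calibration (must start by hour 23). The earliest of those limits is hour 14, so train/test split must start by 14 − 4 = hour 10.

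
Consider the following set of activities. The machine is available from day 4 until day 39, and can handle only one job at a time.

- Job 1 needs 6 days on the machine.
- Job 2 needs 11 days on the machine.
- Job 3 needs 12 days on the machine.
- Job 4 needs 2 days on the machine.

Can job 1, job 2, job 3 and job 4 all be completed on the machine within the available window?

The machine window is 39 − 4 = 35 days.
Running back to back, the jobs need 6 + 11 + 12 + 2 = 31 days on the machine.
Since 31 ≤ 35, they fit within the window.

Yes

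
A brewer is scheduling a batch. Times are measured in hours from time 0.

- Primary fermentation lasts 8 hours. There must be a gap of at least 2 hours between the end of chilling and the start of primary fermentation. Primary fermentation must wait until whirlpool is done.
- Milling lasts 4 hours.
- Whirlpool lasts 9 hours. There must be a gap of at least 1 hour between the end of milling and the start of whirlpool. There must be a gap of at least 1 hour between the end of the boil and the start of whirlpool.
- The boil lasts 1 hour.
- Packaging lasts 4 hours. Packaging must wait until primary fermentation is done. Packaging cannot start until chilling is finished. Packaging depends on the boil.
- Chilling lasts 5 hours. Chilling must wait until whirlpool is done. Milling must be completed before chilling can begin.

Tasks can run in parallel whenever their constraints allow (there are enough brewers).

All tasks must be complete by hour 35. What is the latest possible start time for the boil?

5

Packaging has no dependents, so it just needs to finish by hour 35. Starting by 35 − 4 = hour 31 achieves that.
Primary fermentation must finish before packaging (must start by hour 31). With an 8-hour duration, primary fermentation must start by 31 − 8 = hour 23.
Chilling has several dependents: primary fermentation (must start by hour 23, minus 2-hour gap → hour 21); packaging (must start by hour 31). The earliest of those limits is hour 21, so chilling must start by 21 − 5 = hour 16.
Whirlpool feeds chilling (must start by hour 16); primary fermentation (must start by hour 23). Taking the minimum, whirlpool must finish by hour 16 and start by 16 − 9 = hour 7.
The boil must finish in time for whirlpool (must start by hour 7, minus 1-hour gap → hour 6); packaging (must start by hour 31). The tightest is hour 6, so the boil must start by 6 − 1 = hour 5.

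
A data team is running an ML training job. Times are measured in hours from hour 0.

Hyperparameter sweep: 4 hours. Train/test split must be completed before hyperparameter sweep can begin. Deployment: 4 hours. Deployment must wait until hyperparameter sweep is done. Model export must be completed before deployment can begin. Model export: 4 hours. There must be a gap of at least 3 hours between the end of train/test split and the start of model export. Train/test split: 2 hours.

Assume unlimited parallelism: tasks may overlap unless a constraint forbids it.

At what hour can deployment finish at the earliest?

Nothing blocks train/test split, so it runs from hour 0 to hour 2.
After train/test split (finishes hour 2, plus 3-hour gap → hour 5), model export can start at hour 5 and finishes at hour 9.
Hyperparameter sweep waits on train/test split (finishes hour 2), so it starts at hour 2 and finishes at 2 + 4 = hour 6.
Deployment needs all of hyperparameter sweep (finishes hour 6); model export (finishes hour 9). That puts its earliest start at hour 9; it finishes at 9 + 4 = hour 13.

13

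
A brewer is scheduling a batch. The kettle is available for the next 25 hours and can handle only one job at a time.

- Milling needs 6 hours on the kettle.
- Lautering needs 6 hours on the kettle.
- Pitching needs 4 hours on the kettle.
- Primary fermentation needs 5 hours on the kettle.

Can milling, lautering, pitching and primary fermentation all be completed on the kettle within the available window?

Running back to back, the jobs need 6 + 6 + 4 + 5 = 21 hours on the kettle.
Since 21 ≤ 25, they fit within the window.

Yes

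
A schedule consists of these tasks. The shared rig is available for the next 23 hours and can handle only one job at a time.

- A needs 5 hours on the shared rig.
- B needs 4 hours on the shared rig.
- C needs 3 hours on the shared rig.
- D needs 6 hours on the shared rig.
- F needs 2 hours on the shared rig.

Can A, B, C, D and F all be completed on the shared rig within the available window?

Yes

Running back to back, the jobs need 5 + 4 + 3 + 6 + 2 = 20 hours on the shared rig.
Since 20 ≤ 23, they fit within the window.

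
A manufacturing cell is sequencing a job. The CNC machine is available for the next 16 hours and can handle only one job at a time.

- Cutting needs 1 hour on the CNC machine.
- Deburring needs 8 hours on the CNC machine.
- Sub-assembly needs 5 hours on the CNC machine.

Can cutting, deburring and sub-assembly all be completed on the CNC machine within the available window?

Running back to back, the jobs need 1 + 8 + 5 = 14 hours on the CNC machine.
Since 14 ≤ 16, they fit within the window.

Yes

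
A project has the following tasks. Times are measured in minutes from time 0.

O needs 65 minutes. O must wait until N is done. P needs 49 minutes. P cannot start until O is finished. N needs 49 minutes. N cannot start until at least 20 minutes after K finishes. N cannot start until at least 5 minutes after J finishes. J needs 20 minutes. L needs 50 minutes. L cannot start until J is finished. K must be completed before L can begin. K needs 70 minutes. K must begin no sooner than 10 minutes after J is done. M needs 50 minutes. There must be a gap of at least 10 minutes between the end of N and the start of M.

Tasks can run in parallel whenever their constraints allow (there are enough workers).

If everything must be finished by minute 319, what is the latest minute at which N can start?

Nothing follows M; the deadline of minute 319 is its only limit. It must start by 319 − 50 = minute 269.
P must finish by minute 319; it takes 49 minutes, so it must start by 319 − 49 = minute 270.
Since P (must start by minute 270) depends on it, O must finish by minute 270. Backing off its 65-minute duration gives a latest start of minute 205.
N must finish in time for M (must start by minute 269, minus 10-minute gap → minute 259); O (must start by minute 205). The tightest is minute 205, so N must start by 205 − 49 = minute 156.

156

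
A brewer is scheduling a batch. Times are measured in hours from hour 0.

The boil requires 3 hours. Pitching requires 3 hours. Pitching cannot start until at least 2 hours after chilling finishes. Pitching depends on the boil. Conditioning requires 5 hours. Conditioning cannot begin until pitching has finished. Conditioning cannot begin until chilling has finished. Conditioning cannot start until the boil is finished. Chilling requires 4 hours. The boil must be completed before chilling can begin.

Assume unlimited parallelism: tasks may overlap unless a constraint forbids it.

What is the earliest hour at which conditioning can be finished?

17

Nothing blocks the boil, so it runs from hour 0 to hour 3.
Chilling cannot begin until the boil (finishes hour 3). It runs from hour 3 to 3 + 4 = hour 7.
Pitching has to wait for chilling (finishes hour 7, plus 2-hour gap → hour 9); the boil (finishes hour 3). The latest of these is hour 9, so pitching runs hour 9 to 9 + 3 = hour 12.
For conditioning: pitching (finishes hour 12); chilling (finishes hour 7); the boil (finishes hour 3). Taking the maximum gives a start of hour 12, and it finishes at 12 + 5 = hour 17.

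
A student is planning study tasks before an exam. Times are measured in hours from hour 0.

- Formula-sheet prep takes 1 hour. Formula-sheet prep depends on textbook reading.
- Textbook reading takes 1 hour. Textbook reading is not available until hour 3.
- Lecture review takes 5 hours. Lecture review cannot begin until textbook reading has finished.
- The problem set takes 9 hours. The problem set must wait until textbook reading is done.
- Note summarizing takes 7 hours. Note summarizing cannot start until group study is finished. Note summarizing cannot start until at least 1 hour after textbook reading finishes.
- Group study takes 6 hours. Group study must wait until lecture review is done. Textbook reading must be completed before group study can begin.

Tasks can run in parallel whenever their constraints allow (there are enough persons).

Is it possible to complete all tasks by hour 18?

Textbook reading cannot begin until its own release at hour 3. It runs from hour 3 to 3 + 1 = hour 4.
Formula-sheet prep waits on textbook reading (finishes hour 4), so it starts at hour 4 and finishes at 4 + 1 = hour 5.
After textbook reading (finishes hour 4), the problem set can start at hour 4 and finishes at hour 13.
Lecture review waits on textbook reading (finishes hour 4), so it starts at hour 4 and finishes at 4 + 5 = hour 9.
For group study: lecture review (finishes hour 9); textbook reading (finishes hour 4). Taking the maximum gives a start of hour 9, and it finishes at 9 + 6 = hour 15.
Note summarizing cannot start until group study (finishes hour 15); textbook reading (finishes hour 4, plus 1-hour gap → hour 5). The controlling bound is hour 15, so note summarizing finishes at 15 + 7 = hour 22.
The earliest everything can be done is hour 22, which is after the deadline of 18, so it is not possible.

No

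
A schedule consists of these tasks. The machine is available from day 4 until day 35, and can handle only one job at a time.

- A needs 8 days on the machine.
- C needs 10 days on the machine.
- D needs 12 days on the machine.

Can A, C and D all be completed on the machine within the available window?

The machine window is 35 − 4 = 31 days.
Running back to back, the jobs need 8 + 10 + 12 = 30 days on the machine.
Since 30 ≤ 31, they fit within the window.

Yes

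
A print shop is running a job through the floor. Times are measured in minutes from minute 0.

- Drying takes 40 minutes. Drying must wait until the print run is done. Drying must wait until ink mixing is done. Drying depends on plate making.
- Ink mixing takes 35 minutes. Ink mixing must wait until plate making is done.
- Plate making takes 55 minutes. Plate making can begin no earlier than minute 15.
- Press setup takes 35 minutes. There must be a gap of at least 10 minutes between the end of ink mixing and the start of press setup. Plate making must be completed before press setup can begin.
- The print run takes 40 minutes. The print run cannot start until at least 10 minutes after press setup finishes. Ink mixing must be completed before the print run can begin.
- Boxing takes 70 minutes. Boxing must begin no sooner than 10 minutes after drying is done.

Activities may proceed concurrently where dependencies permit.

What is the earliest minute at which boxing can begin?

Plate making waits on its own release at minute 15, so it starts at minute 15 and finishes at 15 + 55 = minute 70.
After plate making (finishes minute 70), ink mixing can start at minute 70 and finishes at minute 105.
For press setup: ink mixing (finishes minute 105, plus 10-minute gap → minute 115); plate making (finishes minute 70). Taking the maximum gives a start of minute 115, and it finishes at 115 + 35 = minute 150.
The print run needs all of press setup (finishes minute 150, plus 10-minute gap → minute 160); ink mixing (finishes minute 105). That puts its earliest start at minute 160; it finishes at 160 + 40 = minute 200.
For drying: the print run (finishes minute 200); ink mixing (finishes minute 105); plate making (finishes minute 70). Taking the maximum gives a start of minute 200, and it finishes at 200 + 40 = minute 240.
Boxing waits on drying (finishes minute 240, plus 10-minute gap → minute 250), so the earliest it can start is minute 250.

250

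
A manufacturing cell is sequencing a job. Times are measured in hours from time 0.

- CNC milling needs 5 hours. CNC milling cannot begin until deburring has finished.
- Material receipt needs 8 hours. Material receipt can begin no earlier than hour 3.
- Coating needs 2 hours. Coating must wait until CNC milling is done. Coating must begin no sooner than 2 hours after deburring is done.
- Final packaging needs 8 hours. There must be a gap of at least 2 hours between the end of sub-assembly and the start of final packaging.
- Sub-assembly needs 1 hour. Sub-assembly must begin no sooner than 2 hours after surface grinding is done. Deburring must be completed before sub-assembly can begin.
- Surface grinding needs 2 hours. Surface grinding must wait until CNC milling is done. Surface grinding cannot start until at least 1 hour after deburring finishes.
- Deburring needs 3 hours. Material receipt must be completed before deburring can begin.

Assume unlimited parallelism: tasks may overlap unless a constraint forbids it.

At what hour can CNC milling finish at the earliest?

Material receipt waits on its own release at hour 3, so it starts at hour 3 and finishes at 3 + 8 = hour 11.
Deburring cannot begin until material receipt (finishes hour 11). It runs from hour 11 to 11 + 3 = hour 14.
CNC milling cannot begin until deburring (finishes hour 14). It runs from hour 14 to 14 + 5 = hour 19.

19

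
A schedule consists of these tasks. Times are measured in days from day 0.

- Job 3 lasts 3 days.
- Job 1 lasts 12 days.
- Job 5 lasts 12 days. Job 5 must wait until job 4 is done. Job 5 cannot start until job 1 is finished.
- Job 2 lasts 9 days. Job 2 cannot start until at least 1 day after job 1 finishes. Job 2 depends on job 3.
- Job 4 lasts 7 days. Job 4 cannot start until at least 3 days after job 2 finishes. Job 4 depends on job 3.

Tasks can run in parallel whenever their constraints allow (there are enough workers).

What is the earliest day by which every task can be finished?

44

Nothing blocks job 3, so it runs from day 0 to day 3.
Job 1 can start immediately at day 0; it finishes at day 12.
For job 2: job 1 (finishes day 12, plus 1-day gap → day 13); job 3 (finishes day 3). Taking the maximum gives a start of day 13, and it finishes at 13 + 9 = day 22.
For job 4: job 2 (finishes day 22, plus 3-day gap → day 25); job 3 (finishes day 3). Taking the maximum gives a start of day 25, and it finishes at 25 + 7 = day 32.
Job 5 has to wait for job 4 (finishes day 32); job 1 (finishes day 12). The latest of these is day 32, so job 5 runs day 32 to 32 + 12 = day 44.
All tasks are finished once the last one completes. Finish times: Job 1 at 12, Job 2 at 22, Job 3 at 3, Job 4 at 32, Job 5 at 44. The latest is day 44.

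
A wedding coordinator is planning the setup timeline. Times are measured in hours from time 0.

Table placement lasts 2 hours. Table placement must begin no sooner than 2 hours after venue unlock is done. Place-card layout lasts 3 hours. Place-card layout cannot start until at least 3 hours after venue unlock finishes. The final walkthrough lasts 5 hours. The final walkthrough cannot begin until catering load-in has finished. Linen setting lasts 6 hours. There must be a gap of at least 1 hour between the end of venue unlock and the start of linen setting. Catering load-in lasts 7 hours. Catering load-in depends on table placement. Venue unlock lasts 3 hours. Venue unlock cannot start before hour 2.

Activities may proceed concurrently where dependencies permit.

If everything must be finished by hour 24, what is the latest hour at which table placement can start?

10

Nothing follows the final walkthrough; the deadline of hour 24 is its only limit. It must start by 24 − 5 = hour 19.
Catering load-in feeds into the final walkthrough (must start by hour 19); so catering load-in must finish by hour 19 and therefore start by hour 12.
Table placement feeds into catering load-in (must start by hour 12); so table placement must finish by hour 12 and therefore start by hour 10.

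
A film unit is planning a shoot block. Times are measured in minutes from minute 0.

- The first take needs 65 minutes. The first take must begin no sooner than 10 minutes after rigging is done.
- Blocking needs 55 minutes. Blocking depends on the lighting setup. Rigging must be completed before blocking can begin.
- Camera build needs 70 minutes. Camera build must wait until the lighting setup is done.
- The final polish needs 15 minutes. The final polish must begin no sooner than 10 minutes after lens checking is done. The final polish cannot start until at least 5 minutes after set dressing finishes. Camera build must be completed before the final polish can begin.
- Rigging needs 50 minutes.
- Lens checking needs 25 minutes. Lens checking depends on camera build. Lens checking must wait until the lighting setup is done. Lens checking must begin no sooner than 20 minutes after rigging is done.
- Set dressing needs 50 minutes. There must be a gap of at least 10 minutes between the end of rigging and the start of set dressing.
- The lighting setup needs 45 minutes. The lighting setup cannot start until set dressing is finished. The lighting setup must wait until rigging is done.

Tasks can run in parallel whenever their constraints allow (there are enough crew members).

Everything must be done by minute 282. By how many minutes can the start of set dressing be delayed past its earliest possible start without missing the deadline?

Nothing blocks rigging, so it runs from minute 0 to minute 50.
Set dressing cannot begin until rigging (finishes minute 50, plus 10-minute gap → minute 60). It runs from minute 60 to 60 + 50 = minute 110.

Working backward from the deadline:
To finish by minute 282, the final polish (duration 15) must start no later than minute 267.
Lens checking must finish before the final polish (must start by minute 267, minus 10-minute gap → minute 257). With a 25-minute duration, lens checking must start by 257 − 25 = minute 232.
Camera build must finish in time for lens checking (must start by minute 232); the final polish (must start by minute 267). The tightest is minute 232, so camera build must start by 232 − 70 = minute 162.
To finish by minute 282, blocking (duration 55) must start no later than minute 227.
For the lighting setup: camera build (must start by minute 162); lens checking (must start by minute 232); blocking (must start by minute 227). The most restrictive is minute 162; with a 45-minute duration, the lighting setup must start by minute 117.
Set dressing feeds the lighting setup (must start by minute 117); the final polish (must start by minute 267, minus 5-minute gap → minute 262). Taking the minimum, set dressing must finish by minute 117 and start by 117 − 50 = minute 67.
So set dressing can start as early as minute 60 and as late as minute 67, giving 67 − 60 = 7 minutes of slack.

7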